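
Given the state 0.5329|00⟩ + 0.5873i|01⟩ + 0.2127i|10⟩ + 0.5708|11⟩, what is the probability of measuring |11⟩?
0.3258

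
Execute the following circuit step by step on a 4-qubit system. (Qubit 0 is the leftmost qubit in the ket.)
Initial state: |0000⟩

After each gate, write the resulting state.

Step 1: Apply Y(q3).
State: i|0001⟩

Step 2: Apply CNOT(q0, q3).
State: i|0001⟩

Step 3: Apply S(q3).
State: -|0001⟩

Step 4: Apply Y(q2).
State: -i|0011⟩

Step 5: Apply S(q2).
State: |0011⟩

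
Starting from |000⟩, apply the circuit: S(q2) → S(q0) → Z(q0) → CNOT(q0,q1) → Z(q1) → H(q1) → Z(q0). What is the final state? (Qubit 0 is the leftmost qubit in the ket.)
1/√2|000⟩ + 1/√2|010⟩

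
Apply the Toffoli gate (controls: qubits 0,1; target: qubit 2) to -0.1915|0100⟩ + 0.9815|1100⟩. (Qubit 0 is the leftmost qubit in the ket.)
-0.1915|0100⟩ + 0.9815|1110⟩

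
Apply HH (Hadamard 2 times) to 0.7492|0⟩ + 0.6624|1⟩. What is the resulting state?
0.7492|0⟩ + 0.6624|1⟩

H² = I, so an even number of Hadamards cancels: H^2 = I and the state is unchanged.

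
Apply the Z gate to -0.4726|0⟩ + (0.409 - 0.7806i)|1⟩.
-0.4726|0⟩ + (-0.409 + 0.7806i)|1⟩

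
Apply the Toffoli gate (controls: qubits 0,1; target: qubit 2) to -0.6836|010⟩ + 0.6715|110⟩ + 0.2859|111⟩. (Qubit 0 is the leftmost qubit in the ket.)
-0.6836|010⟩ + 0.2859|110⟩ + 0.6715|111⟩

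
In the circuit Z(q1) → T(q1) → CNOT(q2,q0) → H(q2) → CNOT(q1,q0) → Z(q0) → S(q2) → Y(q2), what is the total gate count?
8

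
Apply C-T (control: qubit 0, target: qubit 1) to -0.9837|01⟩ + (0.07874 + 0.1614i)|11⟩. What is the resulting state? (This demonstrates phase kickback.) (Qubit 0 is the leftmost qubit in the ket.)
-0.9837|01⟩ + (-0.05845 + 0.1698i)|11⟩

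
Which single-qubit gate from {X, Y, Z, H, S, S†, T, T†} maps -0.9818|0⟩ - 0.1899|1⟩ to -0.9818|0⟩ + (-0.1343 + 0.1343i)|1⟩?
T†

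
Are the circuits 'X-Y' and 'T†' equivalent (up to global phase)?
No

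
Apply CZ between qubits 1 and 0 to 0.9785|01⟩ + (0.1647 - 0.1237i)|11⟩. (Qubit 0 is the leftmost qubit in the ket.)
0.9785|01⟩ + (-0.1647 + 0.1237i)|11⟩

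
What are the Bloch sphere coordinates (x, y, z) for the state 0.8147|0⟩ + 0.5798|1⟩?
(0.9447, 0, 0.3276)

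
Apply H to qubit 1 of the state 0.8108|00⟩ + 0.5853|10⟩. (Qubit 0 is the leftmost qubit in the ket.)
0.5733|00⟩ + 0.5733|01⟩ + 0.4139|10⟩ + 0.4139|11⟩

H on qubit 1 mixes each pair of kets that differ only in qubit 1: amplitudes (a, b) of (|…0…⟩, |…1…⟩) become ((a + b)/√2, (a − b)/√2). Kets absent from the input have amplitude 0.
(|00⟩, |01⟩): (a, b) = (0.8108, 0) → (0.5733, 0.5733)
(|10⟩, |11⟩): (a, b) = (0.5853, 0) → (0.4139, 0.4139)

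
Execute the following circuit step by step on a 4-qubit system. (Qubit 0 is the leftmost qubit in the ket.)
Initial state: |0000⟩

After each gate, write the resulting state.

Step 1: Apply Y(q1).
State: i|0100⟩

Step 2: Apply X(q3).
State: i|0101⟩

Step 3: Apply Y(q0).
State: -|1101⟩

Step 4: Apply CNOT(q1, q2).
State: -|1111⟩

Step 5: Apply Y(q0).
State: i|0111⟩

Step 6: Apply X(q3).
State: i|0110⟩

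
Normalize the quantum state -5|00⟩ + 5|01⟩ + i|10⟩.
-0.7001|00⟩ + 0.7001|01⟩ + 0.14i|10⟩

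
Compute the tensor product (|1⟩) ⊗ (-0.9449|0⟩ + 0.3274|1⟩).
-0.9449|10⟩ + 0.3274|11⟩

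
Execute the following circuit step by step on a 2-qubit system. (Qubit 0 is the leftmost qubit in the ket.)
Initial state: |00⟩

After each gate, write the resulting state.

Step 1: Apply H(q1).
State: 1/√2|00⟩ + 1/√2|01⟩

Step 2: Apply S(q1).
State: 1/√2|00⟩ + (1/√2)i|01⟩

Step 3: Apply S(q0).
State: 1/√2|00⟩ + (1/√2)i|01⟩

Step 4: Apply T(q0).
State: 1/√2|00⟩ + (1/√2)i|01⟩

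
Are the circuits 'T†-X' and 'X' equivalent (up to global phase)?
No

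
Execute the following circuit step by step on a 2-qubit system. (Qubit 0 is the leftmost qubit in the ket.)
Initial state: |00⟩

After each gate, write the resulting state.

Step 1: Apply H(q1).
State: 1/√2|00⟩ + 1/√2|01⟩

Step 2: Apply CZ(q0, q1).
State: 1/√2|00⟩ + 1/√2|01⟩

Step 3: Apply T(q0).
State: 1/√2|00⟩ + 1/√2|01⟩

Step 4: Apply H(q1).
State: |00⟩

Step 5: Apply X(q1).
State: |01⟩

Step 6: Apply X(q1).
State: |00⟩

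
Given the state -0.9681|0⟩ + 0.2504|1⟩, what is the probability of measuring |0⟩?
0.9372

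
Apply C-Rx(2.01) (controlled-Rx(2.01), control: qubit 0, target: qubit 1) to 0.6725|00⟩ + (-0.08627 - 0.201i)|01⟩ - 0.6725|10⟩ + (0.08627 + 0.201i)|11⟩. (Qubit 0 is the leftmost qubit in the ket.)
0.6725|00⟩ + (-0.08627 - 0.201i)|01⟩ + (-0.1908 - 0.07283i)|10⟩ + (0.04625 + 0.6755i)|11⟩

C-Rx(2.01) leaves the control-|0⟩ kets |00⟩, |01⟩ unchanged and applies Rx(2.01) to qubit 1 on the control-|1⟩ pair (|10⟩, |11⟩).
Rx(2.01) = [[cos(θ/2), −i·sin(θ/2)], [−i·sin(θ/2), cos(θ/2)]]; θ = 2.01, cos(θ/2) ≈ 0.536088, sin(θ/2) ≈ 0.844162.
With a = amp(|10⟩) = -0.6725 and b = amp(|11⟩) = (0.08627 + 0.201i):
new amp(|10⟩) = (0.536088)·a + (-0.844162i)·b = (-0.1908 - 0.07283i)
new amp(|11⟩) = (-0.844162i)·a + (0.536088)·b = (0.04625 + 0.6755i)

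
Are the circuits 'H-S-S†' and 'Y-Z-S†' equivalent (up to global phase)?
No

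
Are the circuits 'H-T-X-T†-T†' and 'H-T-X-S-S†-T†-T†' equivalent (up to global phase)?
Yes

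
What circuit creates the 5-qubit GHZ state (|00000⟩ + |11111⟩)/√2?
H(q0) → CNOT(q0,q1) → CNOT(q0,q2) → CNOT(q0,q3) → CNOT(q0,q4)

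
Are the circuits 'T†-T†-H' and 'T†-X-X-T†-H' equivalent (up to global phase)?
Yes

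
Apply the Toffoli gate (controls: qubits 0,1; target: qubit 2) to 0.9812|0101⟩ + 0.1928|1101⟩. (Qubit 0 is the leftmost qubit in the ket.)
0.9812|0101⟩ + 0.1928|1111⟩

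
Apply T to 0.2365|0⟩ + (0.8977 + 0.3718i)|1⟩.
0.2365|0⟩ + (0.3719 + 0.8977i)|1⟩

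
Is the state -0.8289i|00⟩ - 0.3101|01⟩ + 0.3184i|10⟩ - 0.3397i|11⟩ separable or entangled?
Entangled

Writing the state as a|00⟩ + b|01⟩ + c|10⟩ + d|11⟩, it is a product state iff ad − bc = 0.
Here (a, b, c, d) = (-0.8289i, -0.3101, 0.3184i, -0.3397i): ad − bc = (-0.8289i)(-0.3397i) − (-0.3101)(0.3184i) = (-0.2816 + 0.09874i) ≠ 0, so the state is entangled.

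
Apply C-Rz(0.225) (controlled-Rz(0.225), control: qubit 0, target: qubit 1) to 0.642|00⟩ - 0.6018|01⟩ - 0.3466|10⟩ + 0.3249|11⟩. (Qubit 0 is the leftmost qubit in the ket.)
0.642|00⟩ - 0.6018|01⟩ + (-0.3444 + 0.03891i)|10⟩ + (0.3228 + 0.03647i)|11⟩

C-Rz(0.225) leaves the control-|0⟩ kets |00⟩, |01⟩ unchanged and applies Rz(0.225) to qubit 1 on the control-|1⟩ pair (|10⟩, |11⟩).
Rz(0.225) = [[e^(−iθ/2), 0], [0, e^(iθ/2)]] with e^(±iθ/2) = cos(θ/2) ± i·sin(θ/2); θ = 0.225, cos(θ/2) ≈ 0.993679, sin(θ/2) ≈ 0.112263.
With a = amp(|10⟩) = -0.3466 and b = amp(|11⟩) = 0.3249:
new amp(|10⟩) = (0.993679 - 0.112263i)·a = (-0.3444 + 0.03891i)
new amp(|11⟩) = (0.993679 + 0.112263i)·b = (0.3228 + 0.03647i)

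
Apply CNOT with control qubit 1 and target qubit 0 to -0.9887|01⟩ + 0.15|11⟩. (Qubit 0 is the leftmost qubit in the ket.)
0.15|01⟩ - 0.9887|11⟩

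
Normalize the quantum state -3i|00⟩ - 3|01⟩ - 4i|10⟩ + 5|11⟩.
-0.3906i|00⟩ - 0.3906|01⟩ - 0.5208i|10⟩ + 0.6509|11⟩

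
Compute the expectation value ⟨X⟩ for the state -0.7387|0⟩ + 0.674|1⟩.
-0.9958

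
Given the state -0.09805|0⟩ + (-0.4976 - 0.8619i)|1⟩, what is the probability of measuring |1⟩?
0.9905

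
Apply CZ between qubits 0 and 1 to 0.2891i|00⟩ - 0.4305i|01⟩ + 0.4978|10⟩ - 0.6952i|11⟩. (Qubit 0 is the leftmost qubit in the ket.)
0.2891i|00⟩ - 0.4305i|01⟩ + 0.4978|10⟩ + 0.6952i|11⟩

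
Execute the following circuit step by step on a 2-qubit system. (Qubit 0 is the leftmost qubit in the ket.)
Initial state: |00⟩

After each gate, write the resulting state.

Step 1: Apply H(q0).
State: 1/√2|00⟩ + 1/√2|10⟩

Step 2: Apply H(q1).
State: 1/2|00⟩ + 1/2|01⟩ + 1/2|10⟩ + 1/2|11⟩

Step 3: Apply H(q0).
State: 1/√2|00⟩ + 1/√2|01⟩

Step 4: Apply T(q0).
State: 1/√2|00⟩ + 1/√2|01⟩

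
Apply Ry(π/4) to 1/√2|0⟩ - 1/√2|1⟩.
0.9239|0⟩ - 0.3827|1⟩

Ry(π/4) = [[cos(θ/2), −sin(θ/2)], [sin(θ/2), cos(θ/2)]]; θ = π/4, cos(θ/2) ≈ 0.92388, sin(θ/2) ≈ 0.382683.
With a = amp(|0⟩) = 1/√2 and b = amp(|1⟩) = -1/√2:
new amp(|0⟩) = (0.92388)·a + (-0.382683)·b = 0.9239
new amp(|1⟩) = (0.382683)·a + (0.92388)·b = -0.3827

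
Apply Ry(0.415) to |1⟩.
-0.206|0⟩ + 0.9785|1⟩

Ry(0.415) = [[cos(θ/2), −sin(θ/2)], [sin(θ/2), cos(θ/2)]]; θ = 0.415, cos(θ/2) ≈ 0.978549, sin(θ/2) ≈ 0.206014.
With a = amp(|0⟩) = 0 and b = amp(|1⟩) = 1:
new amp(|0⟩) = (0.978549)·a + (-0.206014)·b = -0.206
new amp(|1⟩) = (0.206014)·a + (0.978549)·b = 0.9785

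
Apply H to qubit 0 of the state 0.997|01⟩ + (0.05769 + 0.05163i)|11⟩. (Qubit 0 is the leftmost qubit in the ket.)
(0.7458 + 0.03651i)|01⟩ + (0.6642 - 0.03651i)|11⟩

H on qubit 0 mixes each pair of kets that differ only in qubit 0: amplitudes (a, b) of (|…0…⟩, |…1…⟩) become ((a + b)/√2, (a − b)/√2). Kets absent from the input have amplitude 0.
(|01⟩, |11⟩): (a, b) = (0.997, (0.05769 + 0.05163i)) → ((0.7458 + 0.03651i), (0.6642 - 0.03651i))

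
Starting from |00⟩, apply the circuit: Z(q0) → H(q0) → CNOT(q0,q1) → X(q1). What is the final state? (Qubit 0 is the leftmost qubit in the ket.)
1/√2|01⟩ + 1/√2|10⟩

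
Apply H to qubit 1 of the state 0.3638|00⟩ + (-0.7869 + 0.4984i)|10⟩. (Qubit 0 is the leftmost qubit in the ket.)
0.2572|00⟩ + 0.2572|01⟩ + (-0.5564 + 0.3524i)|10⟩ + (-0.5564 + 0.3524i)|11⟩

H on qubit 1 mixes each pair of kets that differ only in qubit 1: amplitudes (a, b) of (|…0…⟩, |…1…⟩) become ((a + b)/√2, (a − b)/√2). Kets absent from the input have amplitude 0.
(|00⟩, |01⟩): (a, b) = (0.3638, 0) → (0.2572, 0.2572)
(|10⟩, |11⟩): (a, b) = ((-0.7869 + 0.4984i), 0) → ((-0.5564 + 0.3524i), (-0.5564 + 0.3524i))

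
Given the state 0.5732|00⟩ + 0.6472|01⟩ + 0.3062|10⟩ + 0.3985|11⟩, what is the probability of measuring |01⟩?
0.4189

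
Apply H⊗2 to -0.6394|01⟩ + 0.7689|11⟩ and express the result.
0.06475|00⟩ - 0.06475|01⟩ - 0.7042|10⟩ + 0.7042|11⟩

H⊗2 gives amp(|y⟩) = (1/2) Σ_x (−1)^(x·y) amp(|x⟩), where x·y is the number of positions in which both x and y have a 1.
|00⟩: (-0.6394 + 0.7689)/2 = 0.06475
|01⟩: (0.6394 - 0.7689)/2 = -0.06475
|10⟩: (-0.6394 - 0.7689)/2 = -0.7042
|11⟩: (0.6394 + 0.7689)/2 = 0.7042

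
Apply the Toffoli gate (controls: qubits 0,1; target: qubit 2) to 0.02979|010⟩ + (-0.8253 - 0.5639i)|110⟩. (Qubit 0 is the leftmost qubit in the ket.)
0.02979|010⟩ + (-0.8253 - 0.5639i)|111⟩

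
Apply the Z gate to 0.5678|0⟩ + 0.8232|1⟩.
0.5678|0⟩ - 0.8232|1⟩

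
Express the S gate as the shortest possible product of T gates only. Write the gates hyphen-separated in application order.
T-T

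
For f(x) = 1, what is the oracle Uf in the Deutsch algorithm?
I ⊗ X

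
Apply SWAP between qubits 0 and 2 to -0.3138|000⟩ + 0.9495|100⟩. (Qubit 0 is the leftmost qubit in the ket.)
-0.3138|000⟩ + 0.9495|001⟩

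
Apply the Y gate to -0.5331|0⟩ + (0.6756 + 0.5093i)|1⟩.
(0.5093 - 0.6756i)|0⟩ - 0.5331i|1⟩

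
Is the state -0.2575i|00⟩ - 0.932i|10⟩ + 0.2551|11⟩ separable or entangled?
Entangled

Writing the state as a|00⟩ + b|01⟩ + c|10⟩ + d|11⟩, it is a product state iff ad − bc = 0.
Here (a, b, c, d) = (-0.2575i, 0, -0.932i, 0.2551): ad − bc = (-0.2575i)(0.2551) − (0)(-0.932i) = -0.06569i ≠ 0, so the state is entangled.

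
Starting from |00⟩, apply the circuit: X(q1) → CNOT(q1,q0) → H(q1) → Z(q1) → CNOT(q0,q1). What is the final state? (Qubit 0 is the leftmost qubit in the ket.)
1/√2|10⟩ + 1/√2|11⟩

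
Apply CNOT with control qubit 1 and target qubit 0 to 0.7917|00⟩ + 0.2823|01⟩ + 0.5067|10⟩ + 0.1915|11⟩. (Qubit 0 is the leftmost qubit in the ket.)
0.7917|00⟩ + 0.1915|01⟩ + 0.5067|10⟩ + 0.2823|11⟩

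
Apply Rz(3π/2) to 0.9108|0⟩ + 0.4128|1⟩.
(-0.644 - 0.644i)|0⟩ + (-0.2919 + 0.2919i)|1⟩

Rz(3π/2) = [[e^(−iθ/2), 0], [0, e^(iθ/2)]] with e^(±iθ/2) = cos(θ/2) ± i·sin(θ/2); θ = 3π/2, cos(θ/2) ≈ -0.707107, sin(θ/2) ≈ 0.707107.
With a = amp(|0⟩) = 0.9108 and b = amp(|1⟩) = 0.4128:
new amp(|0⟩) = (-0.707107 - 0.707107i)·a = (-0.644 - 0.644i)
new amp(|1⟩) = (-0.707107 + 0.707107i)·b = (-0.2919 + 0.2919i)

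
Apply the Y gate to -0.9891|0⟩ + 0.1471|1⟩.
-0.1471i|0⟩ - 0.9891i|1⟩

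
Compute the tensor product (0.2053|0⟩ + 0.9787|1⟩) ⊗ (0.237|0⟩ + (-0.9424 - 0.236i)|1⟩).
0.04866|00⟩ + (-0.1935 - 0.04845i)|01⟩ + 0.232|10⟩ + (-0.9223 - 0.231i)|11⟩

amp(|b₁b₂…⟩) = product of the factor amplitudes for bits b₁, b₂, …; only kets whose every factor amplitude is nonzero survive.
|00⟩: (0.2053)(0.237) = 0.04866
|01⟩: (0.2053)(-0.9424 - 0.236i) = (-0.1935 - 0.04845i)
|10⟩: (0.9787)(0.237) = 0.232
|11⟩: (0.9787)(-0.9424 - 0.236i) = (-0.9223 - 0.231i)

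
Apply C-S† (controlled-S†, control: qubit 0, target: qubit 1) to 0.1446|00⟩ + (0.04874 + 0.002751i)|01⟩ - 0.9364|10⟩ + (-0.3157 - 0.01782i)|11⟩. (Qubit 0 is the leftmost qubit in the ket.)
0.1446|00⟩ + (0.04874 + 0.002751i)|01⟩ - 0.9364|10⟩ + (-0.01782 + 0.3157i)|11⟩

C-S† leaves the control-|0⟩ kets |00⟩, |01⟩ unchanged and applies S† to qubit 1 on the control-|1⟩ pair (|10⟩, |11⟩).
S† = [[1, 0], [0, -i]].
With a = amp(|10⟩) = -0.9364 and b = amp(|11⟩) = (-0.3157 - 0.01782i):
new amp(|10⟩) = (1)·a = -0.9364
new amp(|11⟩) = (-i)·b = (-0.01782 + 0.3157i)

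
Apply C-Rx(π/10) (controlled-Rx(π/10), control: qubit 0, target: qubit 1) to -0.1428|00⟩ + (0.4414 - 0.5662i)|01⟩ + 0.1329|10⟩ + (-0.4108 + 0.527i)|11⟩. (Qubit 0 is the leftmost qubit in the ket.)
-0.1428|00⟩ + (0.4414 - 0.5662i)|01⟩ + (0.2137 + 0.06426i)|10⟩ + (-0.4057 + 0.4997i)|11⟩

C-Rx(π/10) leaves the control-|0⟩ kets |00⟩, |01⟩ unchanged and applies Rx(π/10) to qubit 1 on the control-|1⟩ pair (|10⟩, |11⟩).
Rx(π/10) = [[cos(θ/2), −i·sin(θ/2)], [−i·sin(θ/2), cos(θ/2)]]; θ = π/10, cos(θ/2) ≈ 0.987688, sin(θ/2) ≈ 0.156434.
With a = amp(|10⟩) = 0.1329 and b = amp(|11⟩) = (-0.4108 + 0.527i):
new amp(|10⟩) = (0.987688)·a + (-0.156434i)·b = (0.2137 + 0.06426i)
new amp(|11⟩) = (-0.156434i)·a + (0.987688)·b = (-0.4057 + 0.4997i)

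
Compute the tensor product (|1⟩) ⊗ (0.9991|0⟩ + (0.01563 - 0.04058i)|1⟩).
0.9991|10⟩ + (0.01563 - 0.04058i)|11⟩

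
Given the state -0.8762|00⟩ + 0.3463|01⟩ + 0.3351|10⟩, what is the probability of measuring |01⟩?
0.1199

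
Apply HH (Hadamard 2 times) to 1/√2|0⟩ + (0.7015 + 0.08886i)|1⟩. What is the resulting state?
1/√2|0⟩ + (0.7015 + 0.08886i)|1⟩

H² = I, so an even number of Hadamards cancels: H^2 = I and the state is unchanged.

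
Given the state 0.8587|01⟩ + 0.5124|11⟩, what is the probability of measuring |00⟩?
0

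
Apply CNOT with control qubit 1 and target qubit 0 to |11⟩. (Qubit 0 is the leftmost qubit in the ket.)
|01⟩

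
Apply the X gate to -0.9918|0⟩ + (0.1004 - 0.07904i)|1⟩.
(0.1004 - 0.07904i)|0⟩ - 0.9918|1⟩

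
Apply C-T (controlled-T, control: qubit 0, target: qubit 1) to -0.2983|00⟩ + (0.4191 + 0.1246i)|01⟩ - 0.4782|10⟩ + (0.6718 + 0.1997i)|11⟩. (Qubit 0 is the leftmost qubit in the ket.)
-0.2983|00⟩ + (0.4191 + 0.1246i)|01⟩ - 0.4782|10⟩ + (0.3338 + 0.6162i)|11⟩

C-T leaves the control-|0⟩ kets |00⟩, |01⟩ unchanged and applies T to qubit 1 on the control-|1⟩ pair (|10⟩, |11⟩).
T = [[1, 0], [0, (1/√2 + (1/√2)i)]].
With a = amp(|10⟩) = -0.4782 and b = amp(|11⟩) = (0.6718 + 0.1997i):
new amp(|10⟩) = (1)·a = -0.4782
new amp(|11⟩) = (1/√2 + (1/√2)i)·b = (0.3338 + 0.6162i)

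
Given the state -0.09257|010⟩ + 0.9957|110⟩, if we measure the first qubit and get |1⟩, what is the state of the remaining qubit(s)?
|10⟩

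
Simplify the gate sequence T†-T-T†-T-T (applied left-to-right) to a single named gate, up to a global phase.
T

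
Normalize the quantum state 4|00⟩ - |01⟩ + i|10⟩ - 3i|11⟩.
0.7698|00⟩ - 0.1925|01⟩ + 0.1925i|10⟩ - (1/√3)i|11⟩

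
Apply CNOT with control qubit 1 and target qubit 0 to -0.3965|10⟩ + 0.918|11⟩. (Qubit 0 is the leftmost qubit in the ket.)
0.918|01⟩ - 0.3965|10⟩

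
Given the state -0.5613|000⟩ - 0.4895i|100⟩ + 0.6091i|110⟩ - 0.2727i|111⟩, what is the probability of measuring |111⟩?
0.07437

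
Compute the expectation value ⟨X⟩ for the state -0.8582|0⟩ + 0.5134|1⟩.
-0.8812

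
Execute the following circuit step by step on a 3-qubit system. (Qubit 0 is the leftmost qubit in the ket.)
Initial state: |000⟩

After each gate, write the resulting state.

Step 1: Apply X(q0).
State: |100⟩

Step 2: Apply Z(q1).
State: |100⟩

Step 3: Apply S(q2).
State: |100⟩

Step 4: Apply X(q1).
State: |110⟩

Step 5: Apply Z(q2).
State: |110⟩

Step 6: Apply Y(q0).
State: -i|010⟩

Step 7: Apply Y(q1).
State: -|000⟩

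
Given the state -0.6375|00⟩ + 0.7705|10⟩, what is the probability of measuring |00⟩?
0.4064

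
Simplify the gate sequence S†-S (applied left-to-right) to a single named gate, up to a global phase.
I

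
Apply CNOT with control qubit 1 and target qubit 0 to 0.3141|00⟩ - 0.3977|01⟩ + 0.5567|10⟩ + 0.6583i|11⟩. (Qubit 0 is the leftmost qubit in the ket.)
0.3141|00⟩ + 0.6583i|01⟩ + 0.5567|10⟩ - 0.3977|11⟩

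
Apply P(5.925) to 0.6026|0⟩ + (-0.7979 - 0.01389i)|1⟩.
0.6026|0⟩ + (-0.7521 + 0.2667i)|1⟩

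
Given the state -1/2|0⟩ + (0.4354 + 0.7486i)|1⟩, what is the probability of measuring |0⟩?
1/4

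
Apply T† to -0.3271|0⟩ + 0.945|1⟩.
-0.3271|0⟩ + (0.6682 - 0.6682i)|1⟩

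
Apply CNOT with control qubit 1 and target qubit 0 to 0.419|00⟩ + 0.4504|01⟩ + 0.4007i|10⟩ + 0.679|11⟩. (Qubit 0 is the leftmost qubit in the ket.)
0.419|00⟩ + 0.679|01⟩ + 0.4007i|10⟩ + 0.4504|11⟩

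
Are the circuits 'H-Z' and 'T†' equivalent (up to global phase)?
No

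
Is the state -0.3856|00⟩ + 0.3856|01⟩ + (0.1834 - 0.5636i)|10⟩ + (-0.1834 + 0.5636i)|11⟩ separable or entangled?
Separable

Writing the state as a|00⟩ + b|01⟩ + c|10⟩ + d|11⟩, it is a product state iff ad − bc = 0.
Here (a, b, c, d) = (-0.3856, 0.3856, (0.1834 - 0.5636i), (-0.1834 + 0.5636i)): ad − bc = (-0.3856)(-0.1834 + 0.5636i) − (0.3856)(0.1834 - 0.5636i) = 0, so the state is separable.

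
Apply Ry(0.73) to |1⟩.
-0.3569|0⟩ + 0.9341|1⟩

Ry(0.73) = [[cos(θ/2), −sin(θ/2)], [sin(θ/2), cos(θ/2)]]; θ = 0.73, cos(θ/2) ≈ 0.934124, sin(θ/2) ≈ 0.356949.
With a = amp(|0⟩) = 0 and b = amp(|1⟩) = 1:
new amp(|0⟩) = (0.934124)·a + (-0.356949)·b = -0.3569
new amp(|1⟩) = (0.356949)·a + (0.934124)·b = 0.9341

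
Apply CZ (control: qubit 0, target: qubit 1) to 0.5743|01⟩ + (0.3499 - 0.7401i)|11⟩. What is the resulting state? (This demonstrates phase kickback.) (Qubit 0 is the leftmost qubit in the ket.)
0.5743|01⟩ + (-0.3499 + 0.7401i)|11⟩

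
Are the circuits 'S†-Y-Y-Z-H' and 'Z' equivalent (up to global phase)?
No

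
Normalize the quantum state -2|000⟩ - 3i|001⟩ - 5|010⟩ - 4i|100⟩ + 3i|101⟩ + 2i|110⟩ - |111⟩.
-0.2425|000⟩ - 0.3638i|001⟩ - 0.6063|010⟩ - 0.4851i|100⟩ + 0.3638i|101⟩ + 0.2425i|110⟩ - 0.1213|111⟩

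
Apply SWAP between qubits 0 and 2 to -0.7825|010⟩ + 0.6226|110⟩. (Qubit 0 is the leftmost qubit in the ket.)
-0.7825|010⟩ + 0.6226|011⟩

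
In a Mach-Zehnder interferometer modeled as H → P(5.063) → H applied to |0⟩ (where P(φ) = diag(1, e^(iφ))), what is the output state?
(0.6717 - 0.4696i)|0⟩ + (0.3283 + 0.4696i)|1⟩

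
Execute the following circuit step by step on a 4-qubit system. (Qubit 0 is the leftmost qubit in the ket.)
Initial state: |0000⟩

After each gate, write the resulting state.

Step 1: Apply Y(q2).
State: i|0010⟩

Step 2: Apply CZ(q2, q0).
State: i|0010⟩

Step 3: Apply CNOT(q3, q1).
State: i|0010⟩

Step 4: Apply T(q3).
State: i|0010⟩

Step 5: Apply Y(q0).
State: -|1010⟩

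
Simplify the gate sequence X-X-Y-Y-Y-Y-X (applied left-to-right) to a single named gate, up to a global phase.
X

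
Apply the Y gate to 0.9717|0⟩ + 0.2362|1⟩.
-0.2362i|0⟩ + 0.9717i|1⟩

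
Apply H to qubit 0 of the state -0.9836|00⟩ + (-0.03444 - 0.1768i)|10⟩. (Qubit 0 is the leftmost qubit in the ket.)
(-0.7199 - 0.125i)|00⟩ + (-0.6712 + 0.125i)|10⟩

H on qubit 0 mixes each pair of kets that differ only in qubit 0: amplitudes (a, b) of (|…0…⟩, |…1…⟩) become ((a + b)/√2, (a − b)/√2). Kets absent from the input have amplitude 0.
(|00⟩, |10⟩): (a, b) = (-0.9836, (-0.03444 - 0.1768i)) → ((-0.7199 - 0.125i), (-0.6712 + 0.125i))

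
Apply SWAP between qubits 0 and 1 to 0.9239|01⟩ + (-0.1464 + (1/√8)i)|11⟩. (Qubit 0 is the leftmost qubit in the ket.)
0.9239|10⟩ + (-0.1464 + (1/√8)i)|11⟩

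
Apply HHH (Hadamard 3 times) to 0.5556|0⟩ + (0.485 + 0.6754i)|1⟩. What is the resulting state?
(0.7358 + 0.4776i)|0⟩ + (0.04992 - 0.4776i)|1⟩

H² = I, so H^3 = H: a single Hadamard. With (a, b) = (0.5556, (0.485 + 0.6754i)), H gives ((a + b)/√2, (a − b)/√2) = ((0.7358 + 0.4776i), (0.04992 - 0.4776i)).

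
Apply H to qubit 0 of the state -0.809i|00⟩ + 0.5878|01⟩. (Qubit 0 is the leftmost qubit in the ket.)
-0.572i|00⟩ + 0.4156|01⟩ - 0.572i|10⟩ + 0.4156|11⟩

H on qubit 0 mixes each pair of kets that differ only in qubit 0: amplitudes (a, b) of (|…0…⟩, |…1…⟩) become ((a + b)/√2, (a − b)/√2). Kets absent from the input have amplitude 0.
(|00⟩, |10⟩): (a, b) = (-0.809i, 0) → (-0.572i, -0.572i)
(|01⟩, |11⟩): (a, b) = (0.5878, 0) → (0.4156, 0.4156)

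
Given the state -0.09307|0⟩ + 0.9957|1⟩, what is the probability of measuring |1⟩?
0.9914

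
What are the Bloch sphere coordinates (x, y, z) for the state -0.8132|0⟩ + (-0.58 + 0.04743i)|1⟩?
(0.9433, -0.07714, 0.3226)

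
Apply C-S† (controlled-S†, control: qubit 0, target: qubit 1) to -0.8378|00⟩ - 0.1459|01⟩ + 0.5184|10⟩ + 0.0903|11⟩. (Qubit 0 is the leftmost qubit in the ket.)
-0.8378|00⟩ - 0.1459|01⟩ + 0.5184|10⟩ - 0.0903i|11⟩

C-S† leaves the control-|0⟩ kets |00⟩, |01⟩ unchanged and applies S† to qubit 1 on the control-|1⟩ pair (|10⟩, |11⟩).
S† = [[1, 0], [0, -i]].
With a = amp(|10⟩) = 0.5184 and b = amp(|11⟩) = 0.0903:
new amp(|10⟩) = (1)·a = 0.5184
new amp(|11⟩) = (-i)·b = -0.0903i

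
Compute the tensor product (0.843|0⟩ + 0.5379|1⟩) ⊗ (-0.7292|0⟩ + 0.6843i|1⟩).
-0.6147|00⟩ + 0.5769i|01⟩ - 0.3922|10⟩ + 0.3681i|11⟩

amp(|b₁b₂…⟩) = product of the factor amplitudes for bits b₁, b₂, …; only kets whose every factor amplitude is nonzero survive.
|00⟩: (0.843)(-0.7292) = -0.6147
|01⟩: (0.843)(0.6843i) = 0.5769i
|10⟩: (0.5379)(-0.7292) = -0.3922
|11⟩: (0.5379)(0.6843i) = 0.3681i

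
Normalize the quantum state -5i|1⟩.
-i|1⟩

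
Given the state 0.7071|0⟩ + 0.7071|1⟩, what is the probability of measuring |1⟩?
0.5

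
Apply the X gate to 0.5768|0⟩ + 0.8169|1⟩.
0.8169|0⟩ + 0.5768|1⟩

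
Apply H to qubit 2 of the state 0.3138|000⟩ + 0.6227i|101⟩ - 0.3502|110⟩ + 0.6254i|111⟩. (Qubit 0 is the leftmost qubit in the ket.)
0.2219|000⟩ + 0.2219|001⟩ + 0.4403i|100⟩ - 0.4403i|101⟩ + (-0.2476 + 0.4422i)|110⟩ + (-0.2476 - 0.4422i)|111⟩

H on qubit 2 mixes each pair of kets that differ only in qubit 2: amplitudes (a, b) of (|…0…⟩, |…1…⟩) become ((a + b)/√2, (a − b)/√2). Kets absent from the input have amplitude 0.
(|000⟩, |001⟩): (a, b) = (0.3138, 0) → (0.2219, 0.2219)
(|100⟩, |101⟩): (a, b) = (0, 0.6227i) → (0.4403i, -0.4403i)
(|110⟩, |111⟩): (a, b) = (-0.3502, 0.6254i) → ((-0.2476 + 0.4422i), (-0.2476 - 0.4422i))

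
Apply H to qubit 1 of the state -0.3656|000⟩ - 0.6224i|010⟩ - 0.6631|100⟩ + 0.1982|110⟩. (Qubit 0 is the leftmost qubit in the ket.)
(-0.2585 - 0.4401i)|000⟩ + (-0.2585 + 0.4401i)|010⟩ - 0.3287|100⟩ - 0.609|110⟩

H on qubit 1 mixes each pair of kets that differ only in qubit 1: amplitudes (a, b) of (|…0…⟩, |…1…⟩) become ((a + b)/√2, (a − b)/√2). Kets absent from the input have amplitude 0.
(|000⟩, |010⟩): (a, b) = (-0.3656, -0.6224i) → ((-0.2585 - 0.4401i), (-0.2585 + 0.4401i))
(|100⟩, |110⟩): (a, b) = (-0.6631, 0.1982) → (-0.3287, -0.609)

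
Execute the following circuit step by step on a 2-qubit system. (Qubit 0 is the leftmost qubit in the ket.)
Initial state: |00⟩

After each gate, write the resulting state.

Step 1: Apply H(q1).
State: 1/√2|00⟩ + 1/√2|01⟩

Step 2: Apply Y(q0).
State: (1/√2)i|10⟩ + (1/√2)i|11⟩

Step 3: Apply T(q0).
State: (-1/2 + (1/2)i)|10⟩ + (-1/2 + (1/2)i)|11⟩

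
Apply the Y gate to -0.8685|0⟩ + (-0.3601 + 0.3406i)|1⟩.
(0.3406 + 0.3601i)|0⟩ - 0.8685i|1⟩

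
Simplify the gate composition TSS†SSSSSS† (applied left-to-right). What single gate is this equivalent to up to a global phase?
T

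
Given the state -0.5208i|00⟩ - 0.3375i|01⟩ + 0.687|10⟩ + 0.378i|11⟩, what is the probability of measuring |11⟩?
0.1429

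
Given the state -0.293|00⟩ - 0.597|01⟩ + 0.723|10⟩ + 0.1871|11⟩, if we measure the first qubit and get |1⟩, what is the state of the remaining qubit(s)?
0.9681|0⟩ + 0.2505|1⟩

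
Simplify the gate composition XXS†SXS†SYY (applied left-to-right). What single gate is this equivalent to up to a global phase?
X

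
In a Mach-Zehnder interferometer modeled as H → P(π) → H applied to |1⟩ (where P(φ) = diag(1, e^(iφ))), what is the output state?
|0⟩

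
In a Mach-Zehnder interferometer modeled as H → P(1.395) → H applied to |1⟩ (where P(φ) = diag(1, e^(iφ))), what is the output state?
(0.4126 - 0.4923i)|0⟩ + (0.5874 + 0.4923i)|1⟩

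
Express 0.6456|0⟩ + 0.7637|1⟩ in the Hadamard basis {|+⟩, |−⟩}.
0.9965|+⟩ - 0.08351|−⟩

With |ψ⟩ = α|0⟩ + β|1⟩, the Hadamard-basis coefficients are ⟨+|ψ⟩ = (α + β)/√2 and ⟨−|ψ⟩ = (α − β)/√2.
Here α = 0.6456, β = 0.7637: (α + β)/√2 = 0.9965, (α − β)/√2 = -0.08351.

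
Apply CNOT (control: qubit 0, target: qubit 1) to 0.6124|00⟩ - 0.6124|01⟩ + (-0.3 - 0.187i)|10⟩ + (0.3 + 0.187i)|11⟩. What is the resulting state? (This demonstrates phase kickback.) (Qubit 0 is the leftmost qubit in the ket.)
0.6124|00⟩ - 0.6124|01⟩ + (0.3 + 0.187i)|10⟩ + (-0.3 - 0.187i)|11⟩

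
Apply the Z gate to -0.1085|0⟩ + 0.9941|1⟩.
-0.1085|0⟩ - 0.9941|1⟩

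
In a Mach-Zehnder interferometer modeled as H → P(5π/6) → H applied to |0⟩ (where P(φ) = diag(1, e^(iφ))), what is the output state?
(0.06699 + 0.25i)|0⟩ + (0.933 - 0.25i)|1⟩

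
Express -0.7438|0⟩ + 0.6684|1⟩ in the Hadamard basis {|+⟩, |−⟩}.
-0.05332|+⟩ - 0.9986|−⟩

With |ψ⟩ = α|0⟩ + β|1⟩, the Hadamard-basis coefficients are ⟨+|ψ⟩ = (α + β)/√2 and ⟨−|ψ⟩ = (α − β)/√2.
Here α = -0.7438, β = 0.6684: (α + β)/√2 = -0.05332, (α − β)/√2 = -0.9986.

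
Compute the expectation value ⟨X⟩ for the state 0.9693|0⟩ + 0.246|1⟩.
0.4769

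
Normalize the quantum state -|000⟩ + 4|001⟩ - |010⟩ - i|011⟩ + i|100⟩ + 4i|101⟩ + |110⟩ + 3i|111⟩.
-0.1474|000⟩ + 0.5898|001⟩ - 0.1474|010⟩ - 0.1474i|011⟩ + 0.1474i|100⟩ + 0.5898i|101⟩ + 0.1474|110⟩ + 0.4423i|111⟩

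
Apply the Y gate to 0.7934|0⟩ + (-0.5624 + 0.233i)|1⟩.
(0.233 + 0.5624i)|0⟩ + 0.7934i|1⟩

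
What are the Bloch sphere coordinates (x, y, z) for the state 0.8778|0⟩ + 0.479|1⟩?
(0.8409, 0, 0.5411)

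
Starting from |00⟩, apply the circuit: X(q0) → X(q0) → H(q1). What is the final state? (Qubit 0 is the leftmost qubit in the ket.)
1/√2|00⟩ + 1/√2|01⟩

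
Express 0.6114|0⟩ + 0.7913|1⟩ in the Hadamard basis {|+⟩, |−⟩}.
0.9919|+⟩ - 0.1272|−⟩

With |ψ⟩ = α|0⟩ + β|1⟩, the Hadamard-basis coefficients are ⟨+|ψ⟩ = (α + β)/√2 and ⟨−|ψ⟩ = (α − β)/√2.
Here α = 0.6114, β = 0.7913: (α + β)/√2 = 0.9919, (α − β)/√2 = -0.1272.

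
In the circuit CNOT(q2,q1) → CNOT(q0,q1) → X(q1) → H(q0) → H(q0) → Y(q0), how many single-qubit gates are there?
4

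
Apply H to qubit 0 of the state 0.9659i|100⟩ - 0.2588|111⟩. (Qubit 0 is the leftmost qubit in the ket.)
0.683i|000⟩ - 0.183|011⟩ - 0.683i|100⟩ + 0.183|111⟩

H on qubit 0 mixes each pair of kets that differ only in qubit 0: amplitudes (a, b) of (|…0…⟩, |…1…⟩) become ((a + b)/√2, (a − b)/√2). Kets absent from the input have amplitude 0.
(|000⟩, |100⟩): (a, b) = (0, 0.9659i) → (0.683i, -0.683i)
(|011⟩, |111⟩): (a, b) = (0, -0.2588) → (-0.183, 0.183)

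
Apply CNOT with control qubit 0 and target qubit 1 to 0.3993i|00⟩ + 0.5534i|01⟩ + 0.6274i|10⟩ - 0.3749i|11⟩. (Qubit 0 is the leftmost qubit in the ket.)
0.3993i|00⟩ + 0.5534i|01⟩ - 0.3749i|10⟩ + 0.6274i|11⟩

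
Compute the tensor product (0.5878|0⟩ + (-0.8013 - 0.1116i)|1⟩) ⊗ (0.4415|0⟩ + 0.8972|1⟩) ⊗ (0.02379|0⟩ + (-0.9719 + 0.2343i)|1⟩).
0.006174|000⟩ + (-0.2522 + 0.0608i)|001⟩ + 0.01255|010⟩ + (-0.5126 + 0.1236i)|011⟩ + (-0.008416 - 0.001172i)|100⟩ + (0.3554 - 0.035i)|101⟩ + (-0.0171 - 0.002382i)|110⟩ + (0.7222 - 0.07113i)|111⟩

amp(|b₁b₂…⟩) = product of the factor amplitudes for bits b₁, b₂, …; only kets whose every factor amplitude is nonzero survive.
|000⟩: (0.5878)(0.4415)(0.02379) = 0.006174
|001⟩: (0.5878)(0.4415)(-0.9719 + 0.2343i) = (-0.2522 + 0.0608i)
|010⟩: (0.5878)(0.8972)(0.02379) = 0.01255
|011⟩: (0.5878)(0.8972)(-0.9719 + 0.2343i) = (-0.5126 + 0.1236i)
|100⟩: (-0.8013 - 0.1116i)(0.4415)(0.02379) = (-0.008416 - 0.001172i)
|101⟩: (-0.8013 - 0.1116i)(0.4415)(-0.9719 + 0.2343i) = (0.3554 - 0.035i)
|110⟩: (-0.8013 - 0.1116i)(0.8972)(0.02379) = (-0.0171 - 0.002382i)
|111⟩: (-0.8013 - 0.1116i)(0.8972)(-0.9719 + 0.2343i) = (0.7222 - 0.07113i)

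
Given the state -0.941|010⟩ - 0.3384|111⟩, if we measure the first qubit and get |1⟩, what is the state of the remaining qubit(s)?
-|11⟩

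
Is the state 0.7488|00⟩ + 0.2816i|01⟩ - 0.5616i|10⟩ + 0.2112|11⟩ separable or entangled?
Separable

Writing the state as a|00⟩ + b|01⟩ + c|10⟩ + d|11⟩, it is a product state iff ad − bc = 0.
Here (a, b, c, d) = (0.7488, 0.2816i, -0.5616i, 0.2112): ad − bc = (0.7488)(0.2112) − (0.2816i)(-0.5616i) = 0, so the state is separable.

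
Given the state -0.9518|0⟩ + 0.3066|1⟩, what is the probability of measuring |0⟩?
0.9059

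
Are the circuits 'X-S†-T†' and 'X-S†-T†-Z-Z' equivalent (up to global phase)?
Yes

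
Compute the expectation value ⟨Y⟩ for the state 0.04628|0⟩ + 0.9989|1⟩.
0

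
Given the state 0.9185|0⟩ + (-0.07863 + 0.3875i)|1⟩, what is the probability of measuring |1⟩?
0.1563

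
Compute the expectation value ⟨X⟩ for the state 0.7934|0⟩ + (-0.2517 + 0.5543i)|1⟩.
-0.3994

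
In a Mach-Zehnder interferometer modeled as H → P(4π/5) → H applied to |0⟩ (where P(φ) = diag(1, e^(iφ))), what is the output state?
(0.09549 + 0.2939i)|0⟩ + (0.9045 - 0.2939i)|1⟩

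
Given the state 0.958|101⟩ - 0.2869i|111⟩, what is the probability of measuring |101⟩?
0.9178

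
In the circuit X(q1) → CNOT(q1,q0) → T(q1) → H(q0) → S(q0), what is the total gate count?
5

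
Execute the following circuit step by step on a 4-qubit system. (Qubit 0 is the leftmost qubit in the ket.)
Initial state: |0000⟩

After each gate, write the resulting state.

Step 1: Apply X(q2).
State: |0010⟩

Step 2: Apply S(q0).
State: |0010⟩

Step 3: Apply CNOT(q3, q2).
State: |0010⟩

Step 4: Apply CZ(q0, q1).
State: |0010⟩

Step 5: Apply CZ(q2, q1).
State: |0010⟩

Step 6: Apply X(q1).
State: |0110⟩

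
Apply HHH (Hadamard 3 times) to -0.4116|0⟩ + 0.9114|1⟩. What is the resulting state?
0.3534|0⟩ - 0.9355|1⟩

H² = I, so H^3 = H: a single Hadamard. With (a, b) = (-0.4116, 0.9114), H gives ((a + b)/√2, (a − b)/√2) = (0.3534, -0.9355).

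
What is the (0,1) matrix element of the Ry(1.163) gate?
-0.5493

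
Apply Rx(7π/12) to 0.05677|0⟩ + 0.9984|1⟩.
(0.03456 - 0.7921i)|0⟩ + (0.6078 - 0.04504i)|1⟩

Rx(7π/12) = [[cos(θ/2), −i·sin(θ/2)], [−i·sin(θ/2), cos(θ/2)]]; θ = 7π/12, cos(θ/2) ≈ 0.608761, sin(θ/2) ≈ 0.793353.
With a = amp(|0⟩) = 0.05677 and b = amp(|1⟩) = 0.9984:
new amp(|0⟩) = (0.608761)·a + (-0.793353i)·b = (0.03456 - 0.7921i)
new amp(|1⟩) = (-0.793353i)·a + (0.608761)·b = (0.6078 - 0.04504i)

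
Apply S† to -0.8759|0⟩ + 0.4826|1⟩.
-0.8759|0⟩ - 0.4826i|1⟩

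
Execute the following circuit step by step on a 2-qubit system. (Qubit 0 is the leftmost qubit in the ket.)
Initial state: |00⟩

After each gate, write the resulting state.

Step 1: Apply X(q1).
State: |01⟩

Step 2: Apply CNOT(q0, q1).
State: |01⟩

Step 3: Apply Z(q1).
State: -|01⟩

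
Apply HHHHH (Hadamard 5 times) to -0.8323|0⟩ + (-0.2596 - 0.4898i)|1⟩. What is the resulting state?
(-0.7721 - 0.3463i)|0⟩ + (-0.405 + 0.3463i)|1⟩

H² = I, so H^5 = H: a single Hadamard. With (a, b) = (-0.8323, (-0.2596 - 0.4898i)), H gives ((a + b)/√2, (a − b)/√2) = ((-0.7721 - 0.3463i), (-0.405 + 0.3463i)).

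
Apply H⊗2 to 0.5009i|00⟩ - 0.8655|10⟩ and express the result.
(-0.4328 + 0.2505i)|00⟩ + (-0.4328 + 0.2505i)|01⟩ + (0.4328 + 0.2505i)|10⟩ + (0.4328 + 0.2505i)|11⟩

H⊗2 gives amp(|y⟩) = (1/2) Σ_x (−1)^(x·y) amp(|x⟩), where x·y is the number of positions in which both x and y have a 1.
|00⟩: (0.5009i - 0.8655)/2 = (-0.4328 + 0.2505i)
|01⟩: (0.5009i - 0.8655)/2 = (-0.4328 + 0.2505i)
|10⟩: (0.5009i + 0.8655)/2 = (0.4328 + 0.2505i)
|11⟩: (0.5009i + 0.8655)/2 = (0.4328 + 0.2505i)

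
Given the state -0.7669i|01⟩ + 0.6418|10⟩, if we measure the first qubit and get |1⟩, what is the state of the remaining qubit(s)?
|0⟩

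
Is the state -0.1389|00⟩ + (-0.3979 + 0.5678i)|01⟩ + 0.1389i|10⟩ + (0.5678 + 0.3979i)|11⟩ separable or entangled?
Separable

Writing the state as a|00⟩ + b|01⟩ + c|10⟩ + d|11⟩, it is a product state iff ad − bc = 0.
Here (a, b, c, d) = (-0.1389, (-0.3979 + 0.5678i), 0.1389i, (0.5678 + 0.3979i)): ad − bc = (-0.1389)(0.5678 + 0.3979i) − (-0.3979 + 0.5678i)(0.1389i) = 0, so the state is separable.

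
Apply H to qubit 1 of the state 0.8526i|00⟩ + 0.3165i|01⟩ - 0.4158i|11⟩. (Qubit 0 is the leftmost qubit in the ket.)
0.8267i|00⟩ + 0.3791i|01⟩ - 0.294i|10⟩ + 0.294i|11⟩

H on qubit 1 mixes each pair of kets that differ only in qubit 1: amplitudes (a, b) of (|…0…⟩, |…1…⟩) become ((a + b)/√2, (a − b)/√2). Kets absent from the input have amplitude 0.
(|00⟩, |01⟩): (a, b) = (0.8526i, 0.3165i) → (0.8267i, 0.3791i)
(|10⟩, |11⟩): (a, b) = (0, -0.4158i) → (-0.294i, 0.294i)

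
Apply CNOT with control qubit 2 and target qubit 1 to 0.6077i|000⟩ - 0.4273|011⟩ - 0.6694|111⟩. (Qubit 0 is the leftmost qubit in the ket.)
0.6077i|000⟩ - 0.4273|001⟩ - 0.6694|101⟩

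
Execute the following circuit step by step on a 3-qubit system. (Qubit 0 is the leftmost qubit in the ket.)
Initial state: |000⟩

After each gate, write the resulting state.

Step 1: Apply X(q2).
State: |001⟩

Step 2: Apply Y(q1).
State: i|011⟩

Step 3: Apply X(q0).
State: i|111⟩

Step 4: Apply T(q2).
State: (-1/√2 + (1/√2)i)|111⟩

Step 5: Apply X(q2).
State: (-1/√2 + (1/√2)i)|110⟩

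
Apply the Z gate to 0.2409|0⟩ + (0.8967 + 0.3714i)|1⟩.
0.2409|0⟩ + (-0.8967 - 0.3714i)|1⟩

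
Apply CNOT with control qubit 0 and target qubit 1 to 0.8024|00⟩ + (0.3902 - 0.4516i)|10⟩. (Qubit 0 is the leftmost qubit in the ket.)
0.8024|00⟩ + (0.3902 - 0.4516i)|11⟩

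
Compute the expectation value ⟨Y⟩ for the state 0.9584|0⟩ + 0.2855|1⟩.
0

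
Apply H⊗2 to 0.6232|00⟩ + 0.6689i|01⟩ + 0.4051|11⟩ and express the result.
(0.5142 + 0.3345i)|00⟩ + (0.1091 - 0.3345i)|01⟩ + (0.1091 + 0.3345i)|10⟩ + (0.5142 - 0.3345i)|11⟩

H⊗2 gives amp(|y⟩) = (1/2) Σ_x (−1)^(x·y) amp(|x⟩), where x·y is the number of positions in which both x and y have a 1.
|00⟩: (0.6232 + 0.6689i + 0.4051)/2 = (0.5142 + 0.3345i)
|01⟩: (0.6232 - 0.6689i - 0.4051)/2 = (0.1091 - 0.3345i)
|10⟩: (0.6232 + 0.6689i - 0.4051)/2 = (0.1091 + 0.3345i)
|11⟩: (0.6232 - 0.6689i + 0.4051)/2 = (0.5142 - 0.3345i)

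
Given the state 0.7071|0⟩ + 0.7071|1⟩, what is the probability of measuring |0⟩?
0.5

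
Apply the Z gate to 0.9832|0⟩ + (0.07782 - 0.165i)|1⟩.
0.9832|0⟩ + (-0.07782 + 0.165i)|1⟩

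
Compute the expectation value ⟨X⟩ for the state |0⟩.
0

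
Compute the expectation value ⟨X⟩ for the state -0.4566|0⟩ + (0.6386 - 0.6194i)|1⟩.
-0.5832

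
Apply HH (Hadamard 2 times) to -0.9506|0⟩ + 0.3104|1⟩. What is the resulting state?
-0.9506|0⟩ + 0.3104|1⟩

H² = I, so an even number of Hadamards cancels: H^2 = I and the state is unchanged.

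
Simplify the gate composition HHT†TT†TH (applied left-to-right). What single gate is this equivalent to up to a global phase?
H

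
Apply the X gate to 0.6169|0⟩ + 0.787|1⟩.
0.787|0⟩ + 0.6169|1⟩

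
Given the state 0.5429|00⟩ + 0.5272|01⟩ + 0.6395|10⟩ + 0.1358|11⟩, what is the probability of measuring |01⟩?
0.2779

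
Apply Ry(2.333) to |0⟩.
0.3934|0⟩ + 0.9194|1⟩

Ry(2.333) = [[cos(θ/2), −sin(θ/2)], [sin(θ/2), cos(θ/2)]]; θ = 2.333, cos(θ/2) ≈ 0.393372, sin(θ/2) ≈ 0.919379.
With a = amp(|0⟩) = 1 and b = amp(|1⟩) = 0:
new amp(|0⟩) = (0.393372)·a + (-0.919379)·b = 0.3934
new amp(|1⟩) = (0.919379)·a + (0.393372)·b = 0.9194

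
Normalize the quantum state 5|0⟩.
|0⟩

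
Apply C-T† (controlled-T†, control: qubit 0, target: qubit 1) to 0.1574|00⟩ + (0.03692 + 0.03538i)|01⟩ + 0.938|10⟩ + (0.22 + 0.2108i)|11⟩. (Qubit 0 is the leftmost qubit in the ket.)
0.1574|00⟩ + (0.03692 + 0.03538i)|01⟩ + 0.938|10⟩ + (0.3046 - 0.006505i)|11⟩

C-T† leaves the control-|0⟩ kets |00⟩, |01⟩ unchanged and applies T† to qubit 1 on the control-|1⟩ pair (|10⟩, |11⟩).
T† = [[1, 0], [0, (1/√2 - (1/√2)i)]].
With a = amp(|10⟩) = 0.938 and b = amp(|11⟩) = (0.22 + 0.2108i):
new amp(|10⟩) = (1)·a = 0.938
new amp(|11⟩) = (1/√2 - (1/√2)i)·b = (0.3046 - 0.006505i)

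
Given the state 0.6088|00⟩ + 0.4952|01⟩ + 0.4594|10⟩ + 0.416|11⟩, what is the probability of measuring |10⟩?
0.211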